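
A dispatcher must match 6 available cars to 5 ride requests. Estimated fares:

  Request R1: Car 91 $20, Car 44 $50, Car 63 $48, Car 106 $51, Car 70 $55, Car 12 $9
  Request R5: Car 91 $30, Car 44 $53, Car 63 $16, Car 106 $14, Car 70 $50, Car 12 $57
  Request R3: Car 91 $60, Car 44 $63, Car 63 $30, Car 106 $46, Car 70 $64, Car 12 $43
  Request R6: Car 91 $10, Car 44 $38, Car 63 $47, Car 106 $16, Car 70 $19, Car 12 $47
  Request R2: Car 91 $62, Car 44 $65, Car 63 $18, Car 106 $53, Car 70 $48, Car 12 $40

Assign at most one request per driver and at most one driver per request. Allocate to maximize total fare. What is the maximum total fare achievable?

Optimal: Car 106→Request R1 ($51), Car 12→Request R5 ($57), Car 70→Request R3 ($64), Car 63→Request R6 ($47), Car 44→Request R2 ($65) — total 51+57+64+47+65 = $284.
Swapping Car 44↔Car 12 (Car 44→Request R5 $53, Car 12→Request R2 $40) loses 29.

Maximum total: $284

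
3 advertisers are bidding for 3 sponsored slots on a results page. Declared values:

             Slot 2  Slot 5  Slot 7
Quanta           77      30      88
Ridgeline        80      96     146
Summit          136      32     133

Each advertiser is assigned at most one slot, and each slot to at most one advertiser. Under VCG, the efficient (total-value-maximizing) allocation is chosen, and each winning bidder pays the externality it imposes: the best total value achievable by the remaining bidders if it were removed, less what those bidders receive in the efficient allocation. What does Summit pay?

Summit pays $39.

Efficient allocation: Quanta→Slot 7 ($88), Ridgeline→Slot 5 ($96), Summit→Slot 2 ($136); total welfare W = $320.
Summit receives Slot 2 at value $136, so the others get W − 136 = $184.
Without Summit: best allocation of the remaining 2 bidders over all 3 slots is Quanta→Slot 2 ($77), Ridgeline→Slot 7 ($146), total $223.
VCG payment = (others' best without Summit) − (others' welfare with Summit) = 223 − 184 = $39.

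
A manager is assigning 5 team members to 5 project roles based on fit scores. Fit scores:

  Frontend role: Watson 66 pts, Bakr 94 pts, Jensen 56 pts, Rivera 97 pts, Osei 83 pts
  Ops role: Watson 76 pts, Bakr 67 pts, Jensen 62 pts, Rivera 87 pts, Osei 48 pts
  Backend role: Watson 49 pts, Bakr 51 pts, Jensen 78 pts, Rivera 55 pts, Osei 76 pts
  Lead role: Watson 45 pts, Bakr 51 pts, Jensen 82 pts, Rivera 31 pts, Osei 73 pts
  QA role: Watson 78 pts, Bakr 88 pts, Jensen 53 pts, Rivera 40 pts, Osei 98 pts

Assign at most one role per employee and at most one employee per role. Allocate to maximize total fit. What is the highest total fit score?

Optimal: Watson→Ops role (76 pts), Bakr→QA role (88 pts), Jensen→Lead role (82 pts), Rivera→Frontend role (97 pts), Osei→Backend role (76 pts) — total 76+88+82+97+76 = 419 pts.
Row-greedy (each employee in turn takes its best remaining role) gives 417 pts, worse by 2.
Next-best assignment: Watson→QA role, Bakr→Frontend role, Jensen→Lead role, Rivera→Ops role, Osei→Backend role = 417 pts.

Maximum total: 419 pts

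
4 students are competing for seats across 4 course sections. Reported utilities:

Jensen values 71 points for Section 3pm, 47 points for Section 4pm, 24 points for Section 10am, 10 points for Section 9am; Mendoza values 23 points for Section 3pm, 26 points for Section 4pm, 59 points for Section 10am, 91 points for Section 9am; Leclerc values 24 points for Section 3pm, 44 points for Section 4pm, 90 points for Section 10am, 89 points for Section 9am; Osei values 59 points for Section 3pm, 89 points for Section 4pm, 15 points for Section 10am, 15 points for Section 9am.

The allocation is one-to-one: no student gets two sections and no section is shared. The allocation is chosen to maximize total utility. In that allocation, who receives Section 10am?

This is a one-to-one assignment (maximum-weight bipartite matching).
Optimal: Jensen→Section 3pm (71 points), Mendoza→Section 9am (91 points), Leclerc→Section 10am (90 points), Osei→Section 4pm (89 points) — total 71+91+90+89 = 341 points.
Checked against all permutations: 341 points is optimal.

Leclerc receives Section 10am.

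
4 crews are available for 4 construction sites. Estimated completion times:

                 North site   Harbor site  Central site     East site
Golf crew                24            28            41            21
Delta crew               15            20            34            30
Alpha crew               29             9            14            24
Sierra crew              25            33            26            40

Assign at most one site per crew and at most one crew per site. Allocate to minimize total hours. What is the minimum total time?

Minimum total: 71 hours

Optimal: Golf crew→East site (21 hours), Delta crew→North site (15 hours), Alpha crew→Harbor site (9 hours), Sierra crew→Central site (26 hours) — total 21+15+9+26 = 71 hours.
Next-best assignment: Golf crew→East site, Delta crew→Harbor site, Alpha crew→Central site, Sierra crew→North site = 80 hours.
No other one-to-one assignment undercuts 71 hours.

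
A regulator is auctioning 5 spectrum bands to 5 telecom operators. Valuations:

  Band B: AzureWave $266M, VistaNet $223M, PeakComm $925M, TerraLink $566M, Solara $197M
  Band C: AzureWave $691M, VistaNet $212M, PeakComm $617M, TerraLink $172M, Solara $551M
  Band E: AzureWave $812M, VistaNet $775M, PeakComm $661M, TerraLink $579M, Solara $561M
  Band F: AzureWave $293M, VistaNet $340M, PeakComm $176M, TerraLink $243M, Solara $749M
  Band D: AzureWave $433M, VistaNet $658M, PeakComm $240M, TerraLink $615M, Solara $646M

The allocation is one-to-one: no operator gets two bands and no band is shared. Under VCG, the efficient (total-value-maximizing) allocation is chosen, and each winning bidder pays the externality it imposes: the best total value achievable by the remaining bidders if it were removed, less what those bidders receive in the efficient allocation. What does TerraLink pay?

TerraLink pays $4M.

Efficient allocation: AzureWave→Band C ($691M), VistaNet→Band E ($775M), PeakComm→Band B ($925M), TerraLink→Band D ($615M), Solara→Band F ($749M); total welfare W = $3755M.
TerraLink receives Band D at value $615M, so the others get W − 615 = $3140M.
Without TerraLink: best allocation of the remaining 4 bidders over all 5 bands is AzureWave→Band E ($812M), VistaNet→Band D ($658M), PeakComm→Band B ($925M), Solara→Band F ($749M), total $3144M.
VCG payment = (others' best without TerraLink) − (others' welfare with TerraLink) = 3144 − 3140 = $4M.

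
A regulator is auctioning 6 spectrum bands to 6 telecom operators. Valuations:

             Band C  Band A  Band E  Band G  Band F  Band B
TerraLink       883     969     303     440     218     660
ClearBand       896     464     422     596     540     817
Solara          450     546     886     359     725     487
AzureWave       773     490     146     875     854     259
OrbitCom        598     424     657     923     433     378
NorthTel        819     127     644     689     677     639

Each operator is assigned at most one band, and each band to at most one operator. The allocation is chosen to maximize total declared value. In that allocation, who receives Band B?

Optimal: TerraLink→Band A ($969M), ClearBand→Band B ($817M), Solara→Band E ($886M), AzureWave→Band F ($854M), OrbitCom→Band G ($923M), NorthTel→Band C ($819M) — total 969+817+886+854+923+819 = $5268M.
Column-greedy (each band in turn goes to its best remaining operator) gives $5167M, worse by 101.
ClearBand's own top band is Band C ($896M), but forcing ClearBand→Band C and reassigning the rest optimally gives only $5167M — worse by 101.

ClearBand receives Band B.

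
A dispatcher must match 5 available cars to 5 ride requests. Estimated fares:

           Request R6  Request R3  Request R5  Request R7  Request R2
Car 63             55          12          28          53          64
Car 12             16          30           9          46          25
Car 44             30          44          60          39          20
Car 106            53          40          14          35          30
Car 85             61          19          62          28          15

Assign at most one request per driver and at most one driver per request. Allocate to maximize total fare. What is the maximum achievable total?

Max total: $271

This is the linear assignment problem.
Optimal: Car 63→Request R2 ($64), Car 12→Request R7 ($46), Car 44→Request R5 ($60), Car 106→Request R3 ($40), Car 85→Request R6 ($61) — total 64+46+60+40+61 = $271.
Next-best assignment: Car 63→Request R2, Car 12→Request R7, Car 44→Request R3, Car 106→Request R6, Car 85→Request R5 = $269.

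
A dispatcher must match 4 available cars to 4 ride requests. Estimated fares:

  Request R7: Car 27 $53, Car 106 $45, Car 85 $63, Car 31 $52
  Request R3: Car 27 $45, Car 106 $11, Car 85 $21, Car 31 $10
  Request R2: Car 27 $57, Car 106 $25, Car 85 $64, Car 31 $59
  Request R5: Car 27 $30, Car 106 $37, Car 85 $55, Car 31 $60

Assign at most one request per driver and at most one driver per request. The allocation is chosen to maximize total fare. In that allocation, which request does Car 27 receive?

Treat this as an assignment problem: match each driver to one request.
Optimal: Car 27→Request R3 ($45), Car 106→Request R7 ($45), Car 85→Request R2 ($64), Car 31→Request R5 ($60) — total 45+45+64+60 = $214.
Row-greedy (each driver in turn takes its best remaining request) gives $167, worse by 47.
Car 27's own top request is Request R2 ($57), but forcing Car 27→Request R2 and reassigning the rest optimally gives only $191 — worse by 23.

Car 27 receives Request R3.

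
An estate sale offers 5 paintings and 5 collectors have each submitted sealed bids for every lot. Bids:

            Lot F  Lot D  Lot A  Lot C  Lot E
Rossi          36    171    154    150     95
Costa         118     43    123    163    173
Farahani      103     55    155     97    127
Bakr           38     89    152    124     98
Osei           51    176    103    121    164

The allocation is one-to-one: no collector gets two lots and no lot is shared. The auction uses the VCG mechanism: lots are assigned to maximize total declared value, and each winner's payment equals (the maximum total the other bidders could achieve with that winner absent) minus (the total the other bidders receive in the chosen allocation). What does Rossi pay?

Efficient allocation: Rossi→Lot C ($150), Costa→Lot E ($173), Farahani→Lot F ($103), Bakr→Lot A ($152), Osei→Lot D ($176); total welfare W = $754.
Rossi receives Lot C at value $150, so the others get W − 150 = $604.
Without Rossi: best allocation of the remaining 4 bidders over all 5 lots is Costa→Lot E ($173), Farahani→Lot A ($155), Bakr→Lot C ($124), Osei→Lot D ($176), total $628.
VCG payment = (others' best without Rossi) − (others' welfare with Rossi) = 628 − 604 = $24.

Rossi pays $24.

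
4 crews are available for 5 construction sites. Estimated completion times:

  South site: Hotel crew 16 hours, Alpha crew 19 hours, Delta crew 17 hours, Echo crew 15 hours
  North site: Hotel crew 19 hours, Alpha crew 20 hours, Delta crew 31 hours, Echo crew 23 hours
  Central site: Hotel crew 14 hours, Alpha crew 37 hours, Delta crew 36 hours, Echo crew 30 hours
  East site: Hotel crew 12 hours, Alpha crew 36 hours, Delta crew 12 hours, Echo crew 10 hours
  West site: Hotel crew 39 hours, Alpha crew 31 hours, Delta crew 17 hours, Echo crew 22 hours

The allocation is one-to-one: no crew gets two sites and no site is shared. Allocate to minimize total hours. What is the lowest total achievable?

Minimum total: 60 hours

Optimal: Hotel crew→Central site (14 hours), Alpha crew→South site (19 hours), Delta crew→West site (17 hours), Echo crew→East site (10 hours) — total 14+19+17+10 = 60 hours.
Column-greedy (each site in turn goes to its cheapest remaining crew) gives 106 hours, worse by 46.
Every other assignment is strictly worse.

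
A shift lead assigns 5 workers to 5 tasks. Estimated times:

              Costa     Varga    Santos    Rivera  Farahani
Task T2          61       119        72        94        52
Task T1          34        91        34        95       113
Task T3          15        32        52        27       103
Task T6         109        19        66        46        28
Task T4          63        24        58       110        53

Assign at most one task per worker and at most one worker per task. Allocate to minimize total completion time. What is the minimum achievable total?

Optimal: Costa→Task T3 (15 min), Varga→Task T4 (24 min), Santos→Task T1 (34 min), Rivera→Task T6 (46 min), Farahani→Task T2 (52 min) — total 15+24+34+46+52 = 171 min.
Min-entry greedy (repeatedly take the single cheapest remaining cell) gives 230 min, worse by 59.
Every other assignment is strictly worse.

Min total: 171 min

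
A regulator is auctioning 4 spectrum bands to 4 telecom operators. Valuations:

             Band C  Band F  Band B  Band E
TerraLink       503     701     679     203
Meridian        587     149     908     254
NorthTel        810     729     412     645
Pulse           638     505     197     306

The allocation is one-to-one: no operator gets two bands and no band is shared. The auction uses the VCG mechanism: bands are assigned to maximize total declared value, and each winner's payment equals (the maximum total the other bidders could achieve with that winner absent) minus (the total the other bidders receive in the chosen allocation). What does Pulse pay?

Pulse pays $165M.

Efficient allocation: TerraLink→Band F ($701M), Meridian→Band B ($908M), NorthTel→Band E ($645M), Pulse→Band C ($638M); total welfare W = $2892M.
Pulse receives Band C at value $638M, so the others get W − 638 = $2254M.
Without Pulse: best allocation of the remaining 3 bidders over all 4 bands is TerraLink→Band F ($701M), Meridian→Band B ($908M), NorthTel→Band C ($810M), total $2419M.
VCG payment = (others' best without Pulse) − (others' welfare with Pulse) = 2419 − 2254 = $165M.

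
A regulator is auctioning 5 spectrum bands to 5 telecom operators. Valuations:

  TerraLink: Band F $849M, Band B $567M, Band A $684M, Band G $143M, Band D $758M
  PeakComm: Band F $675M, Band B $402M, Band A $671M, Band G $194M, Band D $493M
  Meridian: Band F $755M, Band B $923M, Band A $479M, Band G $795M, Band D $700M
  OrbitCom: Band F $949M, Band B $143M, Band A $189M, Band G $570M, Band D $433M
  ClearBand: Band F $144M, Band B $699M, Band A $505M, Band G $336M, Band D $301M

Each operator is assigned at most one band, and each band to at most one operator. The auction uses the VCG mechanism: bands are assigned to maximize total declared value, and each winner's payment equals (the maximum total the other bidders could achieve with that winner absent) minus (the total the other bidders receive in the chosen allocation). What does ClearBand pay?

ClearBand pays $128M.

Efficient allocation: TerraLink→Band D ($758M), PeakComm→Band A ($671M), Meridian→Band G ($795M), OrbitCom→Band F ($949M), ClearBand→Band B ($699M); total welfare W = $3872M.
ClearBand receives Band B at value $699M, so the others get W − 699 = $3173M.
Without ClearBand: best allocation of the remaining 4 bidders over all 5 bands is TerraLink→Band D ($758M), PeakComm→Band A ($671M), Meridian→Band B ($923M), OrbitCom→Band F ($949M), total $3301M.
VCG payment = (others' best without ClearBand) − (others' welfare with ClearBand) = 3301 − 3173 = $128M.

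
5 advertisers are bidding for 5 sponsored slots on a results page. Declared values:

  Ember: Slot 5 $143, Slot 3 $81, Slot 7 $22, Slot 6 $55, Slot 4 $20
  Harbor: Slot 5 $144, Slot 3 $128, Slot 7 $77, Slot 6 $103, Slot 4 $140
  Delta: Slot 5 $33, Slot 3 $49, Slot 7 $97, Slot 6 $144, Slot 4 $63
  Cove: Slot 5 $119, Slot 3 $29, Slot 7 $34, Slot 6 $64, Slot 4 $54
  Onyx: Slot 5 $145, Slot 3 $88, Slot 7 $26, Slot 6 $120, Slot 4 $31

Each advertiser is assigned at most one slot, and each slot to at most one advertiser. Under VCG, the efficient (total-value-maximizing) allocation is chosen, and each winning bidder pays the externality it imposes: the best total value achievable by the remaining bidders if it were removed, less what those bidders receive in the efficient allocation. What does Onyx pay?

Onyx pays $47.

Efficient allocation: Ember→Slot 3 ($81), Harbor→Slot 4 ($140), Delta→Slot 7 ($97), Cove→Slot 5 ($119), Onyx→Slot 6 ($120); total welfare W = $557.
Onyx receives Slot 6 at value $120, so the others get W − 120 = $437.
Without Onyx: best allocation of the remaining 4 bidders over all 5 slots is Ember→Slot 3 ($81), Harbor→Slot 4 ($140), Delta→Slot 6 ($144), Cove→Slot 5 ($119), total $484.
VCG payment = (others' best without Onyx) − (others' welfare with Onyx) = 484 − 437 = $47.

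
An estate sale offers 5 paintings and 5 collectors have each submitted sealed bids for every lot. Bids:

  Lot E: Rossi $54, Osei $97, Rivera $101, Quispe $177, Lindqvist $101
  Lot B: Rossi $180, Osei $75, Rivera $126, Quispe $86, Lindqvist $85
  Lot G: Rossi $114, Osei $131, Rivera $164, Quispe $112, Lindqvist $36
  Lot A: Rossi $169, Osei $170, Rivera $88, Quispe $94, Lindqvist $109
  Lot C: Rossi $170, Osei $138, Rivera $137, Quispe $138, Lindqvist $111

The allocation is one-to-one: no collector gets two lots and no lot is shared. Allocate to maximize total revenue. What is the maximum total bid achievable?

Optimal: Rossi→Lot B ($180), Osei→Lot A ($170), Rivera→Lot G ($164), Quispe→Lot E ($177), Lindqvist→Lot C ($111) — total 180+170+164+177+111 = $802.
Swapping Lindqvist↔Rivera (Lindqvist→Lot G $36, Rivera→Lot C $137) loses 102.

Maximum total: $802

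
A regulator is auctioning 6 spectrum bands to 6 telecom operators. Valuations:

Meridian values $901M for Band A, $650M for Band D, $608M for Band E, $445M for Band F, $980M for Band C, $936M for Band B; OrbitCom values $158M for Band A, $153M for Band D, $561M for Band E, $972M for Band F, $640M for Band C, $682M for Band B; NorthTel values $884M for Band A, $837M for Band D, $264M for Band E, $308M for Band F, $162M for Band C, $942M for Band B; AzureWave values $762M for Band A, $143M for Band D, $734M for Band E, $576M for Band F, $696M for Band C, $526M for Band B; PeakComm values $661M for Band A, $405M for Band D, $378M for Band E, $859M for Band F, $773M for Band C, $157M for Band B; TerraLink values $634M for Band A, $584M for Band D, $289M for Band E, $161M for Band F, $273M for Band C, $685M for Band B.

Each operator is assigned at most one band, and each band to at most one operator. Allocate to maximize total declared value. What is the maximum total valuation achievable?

Max total: $4906M

This is a one-to-one assignment (maximum-weight bipartite matching).
Optimal: Meridian→Band A ($901M), OrbitCom→Band F ($972M), NorthTel→Band B ($942M), AzureWave→Band E ($734M), PeakComm→Band C ($773M), TerraLink→Band D ($584M) — total 901+972+942+734+773+584 = $4906M.
Next-best assignment: Meridian→Band A, OrbitCom→Band F, NorthTel→Band D, AzureWave→Band E, PeakComm→Band C, TerraLink→Band B = $4902M.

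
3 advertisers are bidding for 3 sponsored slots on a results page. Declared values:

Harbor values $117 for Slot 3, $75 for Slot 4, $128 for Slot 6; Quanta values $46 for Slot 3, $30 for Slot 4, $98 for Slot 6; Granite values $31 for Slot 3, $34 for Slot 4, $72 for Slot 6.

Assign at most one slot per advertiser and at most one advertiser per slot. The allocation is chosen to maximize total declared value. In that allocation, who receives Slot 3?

This is a one-to-one assignment (maximum-weight bipartite matching).
Optimal: Harbor→Slot 3 ($117), Quanta→Slot 6 ($98), Granite→Slot 4 ($34) — total 117+98+34 = $249.
Harbor's own top slot is Slot 6 ($128), but forcing Harbor→Slot 6 and reassigning the rest optimally gives only $208 — worse by 41.

Harbor receives Slot 3.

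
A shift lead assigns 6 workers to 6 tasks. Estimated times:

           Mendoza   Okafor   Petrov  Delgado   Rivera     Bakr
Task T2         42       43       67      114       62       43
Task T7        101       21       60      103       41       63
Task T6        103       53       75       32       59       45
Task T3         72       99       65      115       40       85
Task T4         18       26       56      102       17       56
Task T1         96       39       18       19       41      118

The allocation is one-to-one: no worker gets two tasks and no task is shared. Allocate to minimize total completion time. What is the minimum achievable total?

Optimal: Mendoza→Task T4 (18 min), Okafor→Task T7 (21 min), Petrov→Task T1 (18 min), Delgado→Task T6 (32 min), Rivera→Task T3 (40 min), Bakr→Task T2 (43 min) — total 18+21+18+32+40+43 = 172 min.
Min-entry greedy (repeatedly take the single cheapest remaining cell) gives 215 min, worse by 43.
Next-best assignment: Mendoza→Task T3, Okafor→Task T7, Petrov→Task T1, Delgado→Task T6, Rivera→Task T4, Bakr→Task T2 = 203 min.

Minimum total: 172 min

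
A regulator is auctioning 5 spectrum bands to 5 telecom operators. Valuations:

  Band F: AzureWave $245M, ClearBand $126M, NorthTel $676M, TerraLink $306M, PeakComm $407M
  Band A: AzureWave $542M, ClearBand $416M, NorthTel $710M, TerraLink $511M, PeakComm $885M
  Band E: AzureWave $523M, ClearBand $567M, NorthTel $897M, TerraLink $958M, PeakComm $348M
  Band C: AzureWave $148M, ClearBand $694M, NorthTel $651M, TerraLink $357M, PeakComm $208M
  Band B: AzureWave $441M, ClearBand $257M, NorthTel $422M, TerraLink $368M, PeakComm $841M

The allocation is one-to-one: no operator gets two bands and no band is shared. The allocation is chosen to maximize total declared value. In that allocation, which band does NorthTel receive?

Optimal: AzureWave→Band A ($542M), ClearBand→Band C ($694M), NorthTel→Band F ($676M), TerraLink→Band E ($958M), PeakComm→Band B ($841M) — total 542+694+676+958+841 = $3711M.
Max-entry greedy (repeatedly take the single best remaining cell) gives $3654M, worse by 57.
No other one-to-one assignment exceeds $3711M.
NorthTel's own top band is Band E ($897M), but forcing NorthTel→Band E and reassigning the rest optimally gives only $3280M — worse by 431.

NorthTel receives Band F.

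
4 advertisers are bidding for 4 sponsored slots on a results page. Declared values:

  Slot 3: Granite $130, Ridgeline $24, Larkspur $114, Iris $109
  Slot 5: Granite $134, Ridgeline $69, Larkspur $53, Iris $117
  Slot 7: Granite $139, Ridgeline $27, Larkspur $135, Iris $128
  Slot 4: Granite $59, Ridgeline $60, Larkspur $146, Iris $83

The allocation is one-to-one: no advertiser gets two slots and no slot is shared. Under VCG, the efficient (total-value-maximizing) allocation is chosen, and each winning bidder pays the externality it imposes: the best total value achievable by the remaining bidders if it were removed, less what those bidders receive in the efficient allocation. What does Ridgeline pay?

Efficient allocation: Granite→Slot 3 ($130), Ridgeline→Slot 5 ($69), Larkspur→Slot 4 ($146), Iris→Slot 7 ($128); total welfare W = $473.
Ridgeline receives Slot 5 at value $69, so the others get W − 69 = $404.
Without Ridgeline: best allocation of the remaining 3 bidders over all 4 slots is Granite→Slot 5 ($134), Larkspur→Slot 4 ($146), Iris→Slot 7 ($128), total $408.
VCG payment = (others' best without Ridgeline) − (others' welfare with Ridgeline) = 408 − 404 = $4.

Ridgeline pays $4.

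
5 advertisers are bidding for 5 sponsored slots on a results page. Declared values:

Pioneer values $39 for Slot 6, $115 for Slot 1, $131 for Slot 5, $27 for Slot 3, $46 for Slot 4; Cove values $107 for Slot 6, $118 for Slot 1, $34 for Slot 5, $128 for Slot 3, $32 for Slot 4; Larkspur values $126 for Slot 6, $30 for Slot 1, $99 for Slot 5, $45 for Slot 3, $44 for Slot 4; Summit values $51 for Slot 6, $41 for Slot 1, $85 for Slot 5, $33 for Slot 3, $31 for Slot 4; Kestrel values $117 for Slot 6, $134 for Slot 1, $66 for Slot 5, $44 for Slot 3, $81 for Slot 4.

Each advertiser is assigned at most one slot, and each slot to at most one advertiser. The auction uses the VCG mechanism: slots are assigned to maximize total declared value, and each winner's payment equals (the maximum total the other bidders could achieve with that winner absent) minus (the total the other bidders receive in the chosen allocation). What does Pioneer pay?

Efficient allocation: Pioneer→Slot 5 ($131), Cove→Slot 3 ($128), Larkspur→Slot 6 ($126), Summit→Slot 4 ($31), Kestrel→Slot 1 ($134); total welfare W = $550.
Pioneer receives Slot 5 at value $131, so the others get W − 131 = $419.
Without Pioneer: best allocation of the remaining 4 bidders over all 5 slots is Cove→Slot 3 ($128), Larkspur→Slot 6 ($126), Summit→Slot 5 ($85), Kestrel→Slot 1 ($134), total $473.
VCG payment = (others' best without Pioneer) − (others' welfare with Pioneer) = 473 − 419 = $54.

Pioneer pays $54.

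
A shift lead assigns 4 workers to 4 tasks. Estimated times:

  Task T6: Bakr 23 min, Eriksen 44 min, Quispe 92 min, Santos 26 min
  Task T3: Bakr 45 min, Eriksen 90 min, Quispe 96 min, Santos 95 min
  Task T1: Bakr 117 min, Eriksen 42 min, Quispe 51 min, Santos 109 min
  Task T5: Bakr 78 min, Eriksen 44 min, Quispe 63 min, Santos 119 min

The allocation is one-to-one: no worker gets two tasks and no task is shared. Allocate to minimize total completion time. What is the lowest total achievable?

Min total: 166 min

Optimal: Bakr→Task T3 (45 min), Eriksen→Task T5 (44 min), Quispe→Task T1 (51 min), Santos→Task T6 (26 min) — total 45+44+51+26 = 166 min.
Row-greedy (each worker in turn takes its cheapest remaining task) gives 223 min, worse by 57.
Next-best assignment: Bakr→Task T3, Eriksen→Task T1, Quispe→Task T5, Santos→Task T6 = 176 min.
Swapping Bakr↔Eriksen (Bakr→Task T5 78 min, Eriksen→Task T3 90 min) adds 79.
Every other assignment is strictly worse.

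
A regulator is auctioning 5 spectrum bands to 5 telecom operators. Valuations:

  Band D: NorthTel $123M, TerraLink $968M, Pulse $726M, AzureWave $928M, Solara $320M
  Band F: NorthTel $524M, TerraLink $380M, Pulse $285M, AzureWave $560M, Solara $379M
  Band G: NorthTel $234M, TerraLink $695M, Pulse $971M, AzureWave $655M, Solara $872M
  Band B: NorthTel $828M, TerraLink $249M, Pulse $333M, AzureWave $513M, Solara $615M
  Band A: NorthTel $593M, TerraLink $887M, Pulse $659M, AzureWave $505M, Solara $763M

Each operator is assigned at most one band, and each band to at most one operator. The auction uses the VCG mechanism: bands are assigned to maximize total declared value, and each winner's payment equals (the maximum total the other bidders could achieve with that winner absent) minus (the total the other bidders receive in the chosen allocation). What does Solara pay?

Solara pays $287M.

Efficient allocation: NorthTel→Band B ($828M), TerraLink→Band D ($968M), Pulse→Band G ($971M), AzureWave→Band F ($560M), Solara→Band A ($763M); total welfare W = $4090M.
Solara receives Band A at value $763M, so the others get W − 763 = $3327M.
Without Solara: best allocation of the remaining 4 bidders over all 5 bands is NorthTel→Band B ($828M), TerraLink→Band A ($887M), Pulse→Band G ($971M), AzureWave→Band D ($928M), total $3614M.
VCG payment = (others' best without Solara) − (others' welfare with Solara) = 3614 − 3327 = $287M.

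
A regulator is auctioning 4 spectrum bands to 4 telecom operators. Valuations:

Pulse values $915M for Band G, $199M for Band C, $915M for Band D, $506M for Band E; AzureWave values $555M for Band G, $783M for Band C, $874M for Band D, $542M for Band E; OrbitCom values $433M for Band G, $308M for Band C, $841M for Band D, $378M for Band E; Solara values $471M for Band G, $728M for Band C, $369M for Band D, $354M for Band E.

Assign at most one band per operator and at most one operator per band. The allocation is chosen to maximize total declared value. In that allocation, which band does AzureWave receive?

AzureWave receives Band E.

This is a one-to-one assignment (maximum-weight bipartite matching).
Optimal: Pulse→Band G ($915M), AzureWave→Band E ($542M), OrbitCom→Band D ($841M), Solara→Band C ($728M) — total 915+542+841+728 = $3026M.
Max-entry greedy (repeatedly take the single best remaining cell) gives $2895M, worse by 131.
Next-best assignment: Pulse→Band G, AzureWave→Band D, OrbitCom→Band E, Solara→Band C = $2895M.
Swapping Pulse↔AzureWave (Pulse→Band E $506M, AzureWave→Band G $555M) loses 396.
AzureWave's own top band is Band D ($874M), but forcing AzureWave→Band D and reassigning the rest optimally gives only $2895M — worse by 131.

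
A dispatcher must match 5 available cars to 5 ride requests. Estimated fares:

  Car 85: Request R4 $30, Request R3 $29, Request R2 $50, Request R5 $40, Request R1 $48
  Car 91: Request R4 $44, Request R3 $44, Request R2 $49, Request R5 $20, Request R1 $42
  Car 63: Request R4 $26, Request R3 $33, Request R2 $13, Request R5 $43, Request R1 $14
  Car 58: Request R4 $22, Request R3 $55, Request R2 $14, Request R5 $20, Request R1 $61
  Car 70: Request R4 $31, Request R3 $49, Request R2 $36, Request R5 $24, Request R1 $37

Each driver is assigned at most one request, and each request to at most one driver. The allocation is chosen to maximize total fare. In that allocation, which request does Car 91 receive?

Optimal: Car 85→Request R2 ($50), Car 91→Request R4 ($44), Car 63→Request R5 ($43), Car 58→Request R1 ($61), Car 70→Request R3 ($49) — total 50+44+43+61+49 = $247.
Column-greedy (each request in turn goes to its best remaining driver) gives $229, worse by 18.
Every other assignment is strictly worse.
Car 91's own top request is Request R2 ($49), but forcing Car 91→Request R2 and reassigning the rest optimally gives only $232 — worse by 15.

Car 91 receives Request R4.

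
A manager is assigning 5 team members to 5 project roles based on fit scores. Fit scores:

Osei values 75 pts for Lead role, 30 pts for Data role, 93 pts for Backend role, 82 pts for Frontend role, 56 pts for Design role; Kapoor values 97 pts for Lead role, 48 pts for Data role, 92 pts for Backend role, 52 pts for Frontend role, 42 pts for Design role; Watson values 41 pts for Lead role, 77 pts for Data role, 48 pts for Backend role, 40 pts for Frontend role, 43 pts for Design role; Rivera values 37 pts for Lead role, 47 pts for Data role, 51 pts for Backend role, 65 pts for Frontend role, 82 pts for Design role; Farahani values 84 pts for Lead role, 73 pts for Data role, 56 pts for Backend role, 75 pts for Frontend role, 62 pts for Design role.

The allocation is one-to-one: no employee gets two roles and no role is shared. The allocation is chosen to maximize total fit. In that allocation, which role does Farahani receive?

Optimal: Osei→Backend role (93 pts), Kapoor→Lead role (97 pts), Watson→Data role (77 pts), Rivera→Design role (82 pts), Farahani→Frontend role (75 pts) — total 93+97+77+82+75 = 424 pts.
Every other assignment is strictly worse.
Farahani's own top role is Lead role (84 pts), but forcing Farahani→Lead role and reassigning the rest optimally gives only 417 pts — worse by 7.

Farahani receives Frontend role.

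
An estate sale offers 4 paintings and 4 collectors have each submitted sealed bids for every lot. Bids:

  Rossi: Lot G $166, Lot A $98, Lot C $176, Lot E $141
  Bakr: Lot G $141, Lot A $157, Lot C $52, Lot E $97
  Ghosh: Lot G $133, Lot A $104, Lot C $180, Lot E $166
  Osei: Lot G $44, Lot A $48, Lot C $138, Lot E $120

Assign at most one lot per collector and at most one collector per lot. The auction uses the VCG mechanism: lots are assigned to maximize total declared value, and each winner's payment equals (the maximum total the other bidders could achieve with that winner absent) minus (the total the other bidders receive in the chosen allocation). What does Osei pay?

Efficient allocation: Rossi→Lot G ($166), Bakr→Lot A ($157), Ghosh→Lot E ($166), Osei→Lot C ($138); total welfare W = $627.
Osei receives Lot C at value $138, so the others get W − 138 = $489.
Without Osei: best allocation of the remaining 3 bidders over all 4 lots is Rossi→Lot G ($166), Bakr→Lot A ($157), Ghosh→Lot C ($180), total $503.
VCG payment = (others' best without Osei) − (others' welfare with Osei) = 503 − 489 = $14.

Osei pays $14.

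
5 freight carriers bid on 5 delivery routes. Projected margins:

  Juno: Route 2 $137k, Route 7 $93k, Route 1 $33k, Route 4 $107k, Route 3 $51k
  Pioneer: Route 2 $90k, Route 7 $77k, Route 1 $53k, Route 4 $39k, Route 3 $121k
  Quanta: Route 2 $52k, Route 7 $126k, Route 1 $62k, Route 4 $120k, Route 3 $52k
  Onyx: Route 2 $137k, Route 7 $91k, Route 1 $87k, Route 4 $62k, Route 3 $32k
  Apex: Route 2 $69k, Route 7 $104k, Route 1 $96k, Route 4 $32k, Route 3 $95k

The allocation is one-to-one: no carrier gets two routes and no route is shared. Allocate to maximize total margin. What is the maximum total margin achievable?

Optimal: Juno→Route 4 ($107k), Pioneer→Route 3 ($121k), Quanta→Route 7 ($126k), Onyx→Route 2 ($137k), Apex→Route 1 ($96k) — total 107+121+126+137+96 = $587k.
Column-greedy (each route in turn goes to its best remaining carrier) gives $542k, worse by 45.

Max total: $587k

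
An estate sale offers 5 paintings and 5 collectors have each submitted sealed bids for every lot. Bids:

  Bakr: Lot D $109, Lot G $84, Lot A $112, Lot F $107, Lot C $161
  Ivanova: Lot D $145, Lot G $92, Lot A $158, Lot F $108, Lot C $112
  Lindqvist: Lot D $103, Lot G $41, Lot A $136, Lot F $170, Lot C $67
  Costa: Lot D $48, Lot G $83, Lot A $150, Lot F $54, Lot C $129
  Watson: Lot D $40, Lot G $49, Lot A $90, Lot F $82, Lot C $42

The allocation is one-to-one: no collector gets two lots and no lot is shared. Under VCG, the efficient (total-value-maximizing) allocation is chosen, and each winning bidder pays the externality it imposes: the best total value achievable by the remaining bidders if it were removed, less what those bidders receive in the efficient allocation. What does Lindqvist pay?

Efficient allocation: Bakr→Lot C ($161), Ivanova→Lot D ($145), Lindqvist→Lot F ($170), Costa→Lot A ($150), Watson→Lot G ($49); total welfare W = $675.
Lindqvist receives Lot F at value $170, so the others get W − 170 = $505.
Without Lindqvist: best allocation of the remaining 4 bidders over all 5 lots is Bakr→Lot C ($161), Ivanova→Lot D ($145), Costa→Lot A ($150), Watson→Lot F ($82), total $538.
VCG payment = (others' best without Lindqvist) − (others' welfare with Lindqvist) = 538 − 505 = $33.

Lindqvist pays $33.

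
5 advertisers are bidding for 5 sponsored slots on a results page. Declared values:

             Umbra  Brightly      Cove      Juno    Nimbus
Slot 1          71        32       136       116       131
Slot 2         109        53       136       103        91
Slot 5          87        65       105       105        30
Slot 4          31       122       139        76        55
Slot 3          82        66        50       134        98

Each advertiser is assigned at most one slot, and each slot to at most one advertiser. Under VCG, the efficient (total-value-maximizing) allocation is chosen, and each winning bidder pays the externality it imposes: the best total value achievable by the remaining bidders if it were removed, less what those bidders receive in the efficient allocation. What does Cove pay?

Cove pays $22.

Efficient allocation: Umbra→Slot 5 ($87), Brightly→Slot 4 ($122), Cove→Slot 2 ($136), Juno→Slot 3 ($134), Nimbus→Slot 1 ($131); total welfare W = $610.
Cove receives Slot 2 at value $136, so the others get W − 136 = $474.
Without Cove: best allocation of the remaining 4 bidders over all 5 slots is Umbra→Slot 2 ($109), Brightly→Slot 4 ($122), Juno→Slot 3 ($134), Nimbus→Slot 1 ($131), total $496.
VCG payment = (others' best without Cove) − (others' welfare with Cove) = 496 − 474 = $22.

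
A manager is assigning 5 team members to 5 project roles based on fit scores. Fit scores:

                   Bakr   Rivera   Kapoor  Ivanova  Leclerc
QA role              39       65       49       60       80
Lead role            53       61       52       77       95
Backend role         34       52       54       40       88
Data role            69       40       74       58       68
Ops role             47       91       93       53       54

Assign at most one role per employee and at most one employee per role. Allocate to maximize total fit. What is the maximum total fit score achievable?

Max total: 392 pts

Optimal: Bakr→Data role (69 pts), Rivera→QA role (65 pts), Kapoor→Ops role (93 pts), Ivanova→Lead role (77 pts), Leclerc→Backend role (88 pts) — total 69+65+93+77+88 = 392 pts.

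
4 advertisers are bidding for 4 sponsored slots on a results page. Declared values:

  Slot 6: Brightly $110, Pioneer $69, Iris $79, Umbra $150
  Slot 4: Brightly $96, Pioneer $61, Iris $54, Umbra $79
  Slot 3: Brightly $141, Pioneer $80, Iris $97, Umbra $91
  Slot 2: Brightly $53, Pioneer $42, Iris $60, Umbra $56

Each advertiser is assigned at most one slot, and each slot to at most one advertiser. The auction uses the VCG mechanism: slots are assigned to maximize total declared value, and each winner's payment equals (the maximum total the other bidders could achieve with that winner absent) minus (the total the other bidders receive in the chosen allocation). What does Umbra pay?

Efficient allocation: Brightly→Slot 3 ($141), Pioneer→Slot 4 ($61), Iris→Slot 2 ($60), Umbra→Slot 6 ($150); total welfare W = $412.
Umbra receives Slot 6 at value $150, so the others get W − 150 = $262.
Without Umbra: best allocation of the remaining 3 bidders over all 4 slots is Brightly→Slot 3 ($141), Pioneer→Slot 4 ($61), Iris→Slot 6 ($79), total $281.
VCG payment = (others' best without Umbra) − (others' welfare with Umbra) = 281 − 262 = $19.

Umbra pays $19.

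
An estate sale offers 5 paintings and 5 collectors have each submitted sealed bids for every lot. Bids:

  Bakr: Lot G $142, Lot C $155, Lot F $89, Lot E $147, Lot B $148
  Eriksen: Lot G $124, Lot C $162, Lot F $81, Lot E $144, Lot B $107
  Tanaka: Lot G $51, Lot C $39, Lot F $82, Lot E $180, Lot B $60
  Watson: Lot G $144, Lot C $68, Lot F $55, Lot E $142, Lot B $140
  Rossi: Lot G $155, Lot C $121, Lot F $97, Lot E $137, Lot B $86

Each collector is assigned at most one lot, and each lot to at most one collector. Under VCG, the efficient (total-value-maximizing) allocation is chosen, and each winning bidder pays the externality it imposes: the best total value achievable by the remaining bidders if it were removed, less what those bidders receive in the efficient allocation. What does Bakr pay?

Efficient allocation: Bakr→Lot B ($148), Eriksen→Lot C ($162), Tanaka→Lot E ($180), Watson→Lot G ($144), Rossi→Lot F ($97); total welfare W = $731.
Bakr receives Lot B at value $148, so the others get W − 148 = $583.
Without Bakr: best allocation of the remaining 4 bidders over all 5 lots is Eriksen→Lot C ($162), Tanaka→Lot E ($180), Watson→Lot B ($140), Rossi→Lot G ($155), total $637.
VCG payment = (others' best without Bakr) − (others' welfare with Bakr) = 637 − 583 = $54.

Bakr pays $54.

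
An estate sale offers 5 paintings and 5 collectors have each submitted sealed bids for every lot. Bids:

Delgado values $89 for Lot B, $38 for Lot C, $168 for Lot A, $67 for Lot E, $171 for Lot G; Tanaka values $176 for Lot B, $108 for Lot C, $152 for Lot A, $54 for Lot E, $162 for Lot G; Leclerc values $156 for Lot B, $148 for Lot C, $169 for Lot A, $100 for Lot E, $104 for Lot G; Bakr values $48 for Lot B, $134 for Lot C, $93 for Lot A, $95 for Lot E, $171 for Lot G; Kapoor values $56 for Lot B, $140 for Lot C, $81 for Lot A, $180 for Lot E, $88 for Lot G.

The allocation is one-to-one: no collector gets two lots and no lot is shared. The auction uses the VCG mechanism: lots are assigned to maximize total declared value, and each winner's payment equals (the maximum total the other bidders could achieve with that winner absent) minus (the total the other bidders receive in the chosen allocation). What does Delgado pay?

Delgado pays $21.

Efficient allocation: Delgado→Lot A ($168), Tanaka→Lot B ($176), Leclerc→Lot C ($148), Bakr→Lot G ($171), Kapoor→Lot E ($180); total welfare W = $843.
Delgado receives Lot A at value $168, so the others get W − 168 = $675.
Without Delgado: best allocation of the remaining 4 bidders over all 5 lots is Tanaka→Lot B ($176), Leclerc→Lot A ($169), Bakr→Lot G ($171), Kapoor→Lot E ($180), total $696.
VCG payment = (others' best without Delgado) − (others' welfare with Delgado) = 696 − 675 = $21.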